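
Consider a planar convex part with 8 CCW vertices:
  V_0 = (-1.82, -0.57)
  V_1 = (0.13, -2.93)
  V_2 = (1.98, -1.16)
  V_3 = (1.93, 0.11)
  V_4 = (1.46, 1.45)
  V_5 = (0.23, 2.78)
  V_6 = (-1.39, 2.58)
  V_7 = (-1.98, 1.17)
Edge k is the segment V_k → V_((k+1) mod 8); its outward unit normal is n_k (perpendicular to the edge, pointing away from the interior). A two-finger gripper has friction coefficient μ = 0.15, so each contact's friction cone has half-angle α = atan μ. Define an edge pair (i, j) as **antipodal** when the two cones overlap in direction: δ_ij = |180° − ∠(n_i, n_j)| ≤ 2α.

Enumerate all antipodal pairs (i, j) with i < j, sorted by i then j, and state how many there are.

α = atan 0.15 = 8.53°;  2α = 17.06°
n_0 = (-0.7709, -0.6370)
n_1 = (+0.6913, -0.7226)
n_2 = (+0.9992, +0.0393)
n_3 = (+0.9436, +0.3310)
n_4 = (+0.7342, +0.6790)
n_5 = (-0.1225, +0.9925)
n_6 = (-0.9225, +0.3860)
n_7 = (-0.9958, -0.0916)
  (0,1): δ = 85.83°  ·
  (0,2): δ = 37.31°  ·
  (0,3): δ = 20.24°  ·
  (0,4): δ = 3.20°  ✓
  (0,5): δ = 57.47°  ·
  (0,6): δ = 117.73°  ·
  (0,7): δ = 145.69°  ·
  (1,2): δ = 131.48°  ·
  (1,3): δ = 114.41°  ·
  (1,4): δ = 90.97°  ·
  (1,5): δ = 36.70°  ·
  (1,6): δ = 23.56°  ·
  (1,7): δ = 51.52°  ·
  (2,3): δ = 162.93°  ·
  (2,4): δ = 139.49°  ·
  (2,5): δ = 85.22°  ·
  (2,6): δ = 24.96°  ·
  (2,7): δ = 3.00°  ✓
  (3,4): δ = 156.57°  ·
  (3,5): δ = 102.29°  ·
  (3,6): δ = 42.03°  ·
  (3,7): δ = 14.07°  ✓
  (4,5): δ = 125.73°  ·
  (4,6): δ = 65.47°  ·
  (4,7): δ = 37.51°  ·
  (5,6): δ = 119.74°  ·
  (5,7): δ = 91.78°  ·
  (6,7): δ = 152.04°  ·
antipodal pairs: 3

count = 3; pairs: (0,4), (2,7), (3,7)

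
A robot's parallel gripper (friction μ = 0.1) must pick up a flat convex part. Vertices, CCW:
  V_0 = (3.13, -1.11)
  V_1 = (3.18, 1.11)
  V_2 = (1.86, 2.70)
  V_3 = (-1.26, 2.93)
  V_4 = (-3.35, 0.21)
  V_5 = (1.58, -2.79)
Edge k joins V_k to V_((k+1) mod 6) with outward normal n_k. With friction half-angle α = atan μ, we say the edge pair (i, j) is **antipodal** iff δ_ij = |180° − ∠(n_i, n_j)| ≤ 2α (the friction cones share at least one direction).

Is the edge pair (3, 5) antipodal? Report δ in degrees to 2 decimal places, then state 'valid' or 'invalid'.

α = atan 0.1 = 5.71°;  2α = 11.42°
edge 3: e_3 = (-2.09, -2.72);  n_3 = (-0.7929, +0.6093)
edge 5: e_5 = (+1.55, +1.68);  n_5 = (+0.7350, -0.6781)
∠(n_3, n_5) = 174.84°
δ = |180° − 174.84°| = 5.16°
5.16° ≤ 2α = 11.42°  →  valid

δ = 5.16°, valid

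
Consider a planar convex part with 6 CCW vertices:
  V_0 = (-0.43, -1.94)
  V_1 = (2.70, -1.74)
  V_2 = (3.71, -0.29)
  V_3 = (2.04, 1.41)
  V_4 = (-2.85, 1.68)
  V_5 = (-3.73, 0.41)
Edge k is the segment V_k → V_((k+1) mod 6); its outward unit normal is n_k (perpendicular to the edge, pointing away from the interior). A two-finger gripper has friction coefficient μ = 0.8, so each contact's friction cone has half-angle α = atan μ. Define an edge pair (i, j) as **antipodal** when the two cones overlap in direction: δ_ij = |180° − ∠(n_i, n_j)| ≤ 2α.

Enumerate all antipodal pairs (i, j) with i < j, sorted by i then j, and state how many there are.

α = atan 0.8 = 38.66°;  2α = 77.32°
n_0 = (+0.0638, -0.9980)
n_1 = (+0.8206, -0.5716)
n_2 = (+0.7134, +0.7008)
n_3 = (+0.0551, +0.9985)
n_4 = (-0.8220, +0.5695)
n_5 = (-0.5801, -0.8146)
  (0,1): δ = 128.52°  ·
  (0,2): δ = 49.17°  ✓
  (0,3): δ = 6.82°  ✓
  (0,4): δ = 51.63°  ✓
  (0,5): δ = 140.89°  ·
  (1,2): δ = 100.65°  ·
  (1,3): δ = 58.30°  ✓
  (1,4): δ = 0.14°  ✓
  (1,5): δ = 89.40°  ·
  (2,3): δ = 137.65°  ·
  (2,4): δ = 79.21°  ·
  (2,5): δ = 10.05°  ✓
  (3,4): δ = 121.56°  ·
  (3,5): δ = 32.30°  ✓
  (4,5): δ = 90.74°  ·
antipodal pairs: 7

count = 7; pairs: (0,2), (0,3), (0,4), (1,3), (1,4), (2,5), (3,5)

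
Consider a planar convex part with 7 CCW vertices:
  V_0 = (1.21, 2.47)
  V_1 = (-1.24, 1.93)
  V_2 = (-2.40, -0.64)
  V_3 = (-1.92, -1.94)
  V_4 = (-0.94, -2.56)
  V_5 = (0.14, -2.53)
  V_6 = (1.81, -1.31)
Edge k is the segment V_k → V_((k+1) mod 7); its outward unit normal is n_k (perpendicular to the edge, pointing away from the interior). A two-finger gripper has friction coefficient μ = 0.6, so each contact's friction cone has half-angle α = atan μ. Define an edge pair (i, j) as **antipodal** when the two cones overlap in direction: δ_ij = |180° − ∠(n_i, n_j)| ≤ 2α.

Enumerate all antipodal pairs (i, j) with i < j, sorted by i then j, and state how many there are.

α = atan 0.6 = 30.96°;  2α = 61.93°
n_0 = (-0.2152, +0.9766)
n_1 = (-0.9115, +0.4114)
n_2 = (-0.9381, -0.3464)
n_3 = (-0.5346, -0.8451)
n_4 = (+0.0278, -0.9996)
n_5 = (+0.5899, -0.8075)
n_6 = (+0.9876, +0.1568)
  (0,1): δ = 126.72°  ·
  (0,2): δ = 82.16°  ·
  (0,3): δ = 44.75°  ✓
  (0,4): δ = 10.84°  ✓
  (0,5): δ = 23.72°  ✓
  (0,6): δ = 86.59°  ·
  (1,2): δ = 135.44°  ·
  (1,3): δ = 98.03°  ·
  (1,4): δ = 64.12°  ·
  (1,5): δ = 29.56°  ✓
  (1,6): δ = 33.31°  ✓
  (2,3): δ = 142.59°  ·
  (2,4): δ = 108.67°  ·
  (2,5): δ = 74.12°  ·
  (2,6): δ = 11.25°  ✓
  (3,4): δ = 146.09°  ·
  (3,5): δ = 111.53°  ·
  (3,6): δ = 48.66°  ✓
  (4,5): δ = 145.44°  ·
  (4,6): δ = 82.57°  ·
  (5,6): δ = 117.13°  ·
antipodal pairs: 7

count = 7; pairs: (0,3), (0,4), (0,5), (1,5), (1,6), (2,6), (3,6)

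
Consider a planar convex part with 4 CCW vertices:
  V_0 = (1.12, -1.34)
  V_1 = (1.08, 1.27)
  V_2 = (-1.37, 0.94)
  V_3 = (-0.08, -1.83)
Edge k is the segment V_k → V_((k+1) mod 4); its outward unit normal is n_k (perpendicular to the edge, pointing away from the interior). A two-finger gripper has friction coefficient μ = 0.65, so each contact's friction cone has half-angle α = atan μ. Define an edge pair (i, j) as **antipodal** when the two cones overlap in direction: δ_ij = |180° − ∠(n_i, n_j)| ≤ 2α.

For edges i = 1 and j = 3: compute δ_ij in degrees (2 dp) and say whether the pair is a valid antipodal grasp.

δ = 14.54°, valid

α = atan 0.65 = 33.02°;  2α = 66.05°
edge 1: e_1 = (-2.45, -0.33);  n_1 = (-0.1335, +0.9911)
edge 3: e_3 = (+1.20, +0.49);  n_3 = (+0.3780, -0.9258)
∠(n_1, n_3) = 165.46°
δ = |180° − 165.46°| = 14.54°
14.54° ≤ 2α = 66.05°  →  valid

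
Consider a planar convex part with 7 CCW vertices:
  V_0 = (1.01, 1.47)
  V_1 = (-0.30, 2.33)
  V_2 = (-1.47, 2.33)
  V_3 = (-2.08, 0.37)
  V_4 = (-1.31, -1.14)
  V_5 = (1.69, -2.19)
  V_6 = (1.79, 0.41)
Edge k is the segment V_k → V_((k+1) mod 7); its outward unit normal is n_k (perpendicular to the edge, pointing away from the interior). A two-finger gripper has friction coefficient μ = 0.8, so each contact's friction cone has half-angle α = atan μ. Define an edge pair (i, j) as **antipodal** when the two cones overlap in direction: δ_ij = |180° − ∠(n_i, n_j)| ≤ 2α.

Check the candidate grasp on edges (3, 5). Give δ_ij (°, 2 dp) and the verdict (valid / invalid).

δ = 29.22°, valid

α = atan 0.8 = 38.66°;  2α = 77.32°
edge 3: e_3 = (+0.77, -1.51);  n_3 = (-0.8909, -0.4543)
edge 5: e_5 = (+0.10, +2.60);  n_5 = (+0.9993, -0.0384)
∠(n_3, n_5) = 150.78°
δ = |180° − 150.78°| = 29.22°
29.22° ≤ 2α = 77.32°  →  valid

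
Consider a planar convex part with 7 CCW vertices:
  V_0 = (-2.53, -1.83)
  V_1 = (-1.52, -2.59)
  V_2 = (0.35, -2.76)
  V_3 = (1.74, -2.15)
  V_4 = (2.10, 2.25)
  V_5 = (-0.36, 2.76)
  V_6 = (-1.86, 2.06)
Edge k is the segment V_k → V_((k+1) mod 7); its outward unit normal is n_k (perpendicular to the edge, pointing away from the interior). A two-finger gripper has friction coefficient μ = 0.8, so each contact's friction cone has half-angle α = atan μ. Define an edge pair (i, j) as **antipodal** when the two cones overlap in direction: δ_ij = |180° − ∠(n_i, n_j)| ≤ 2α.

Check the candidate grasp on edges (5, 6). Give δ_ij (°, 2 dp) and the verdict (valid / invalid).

δ = 124.79°, invalid

α = atan 0.8 = 38.66°;  2α = 77.32°
edge 5: e_5 = (-1.50, -0.70);  n_5 = (-0.4229, +0.9062)
edge 6: e_6 = (-0.67, -3.89);  n_6 = (-0.9855, +0.1697)
∠(n_5, n_6) = 55.21°
δ = |180° − 55.21°| = 124.79°
124.79° > 2α = 77.32°  →  invalid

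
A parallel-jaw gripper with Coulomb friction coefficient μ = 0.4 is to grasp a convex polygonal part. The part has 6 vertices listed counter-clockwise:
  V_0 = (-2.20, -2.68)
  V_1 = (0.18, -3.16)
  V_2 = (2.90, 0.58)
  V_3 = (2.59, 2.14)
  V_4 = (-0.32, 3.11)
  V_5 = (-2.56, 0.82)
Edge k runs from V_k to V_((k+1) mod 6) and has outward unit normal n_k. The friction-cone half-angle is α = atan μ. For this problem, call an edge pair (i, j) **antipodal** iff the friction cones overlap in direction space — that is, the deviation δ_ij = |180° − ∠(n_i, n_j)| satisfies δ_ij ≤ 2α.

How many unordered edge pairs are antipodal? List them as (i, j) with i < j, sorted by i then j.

α = atan 0.4 = 21.80°;  2α = 43.60°
n_0 = (-0.1977, -0.9803)
n_1 = (+0.8087, -0.5882)
n_2 = (+0.9808, +0.1949)
n_3 = (+0.3162, +0.9487)
n_4 = (-0.7149, +0.6993)
n_5 = (-0.9948, -0.1023)
  (0,1): δ = 114.62°  ·
  (0,2): δ = 67.36°  ·
  (0,3): δ = 7.03°  ✓
  (0,4): δ = 57.03°  ·
  (0,5): δ = 107.28°  ·
  (1,2): δ = 132.73°  ·
  (1,3): δ = 72.41°  ·
  (1,4): δ = 8.34°  ✓
  (1,5): δ = 41.90°  ✓
  (2,3): δ = 119.67°  ·
  (2,4): δ = 55.61°  ·
  (2,5): δ = 5.37°  ✓
  (3,4): δ = 115.93°  ·
  (3,5): δ = 65.69°  ·
  (4,5): δ = 129.76°  ·
antipodal pairs: 4

count = 4; pairs: (0,3), (1,4), (1,5), (2,5)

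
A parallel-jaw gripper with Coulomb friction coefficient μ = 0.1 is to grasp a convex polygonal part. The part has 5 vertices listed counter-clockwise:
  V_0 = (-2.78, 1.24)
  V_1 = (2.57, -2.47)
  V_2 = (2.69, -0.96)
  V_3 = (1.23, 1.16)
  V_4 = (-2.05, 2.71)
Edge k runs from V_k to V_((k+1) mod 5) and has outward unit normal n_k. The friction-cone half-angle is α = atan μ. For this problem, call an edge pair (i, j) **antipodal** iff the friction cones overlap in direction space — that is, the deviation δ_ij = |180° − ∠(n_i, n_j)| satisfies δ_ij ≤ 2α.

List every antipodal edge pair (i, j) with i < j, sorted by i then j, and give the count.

count = 1; pairs: (0,3)

α = atan 0.1 = 5.71°;  2α = 11.42°
n_0 = (-0.5698, -0.8217)
n_1 = (+0.9969, -0.0792)
n_2 = (+0.8236, +0.5672)
n_3 = (+0.4273, +0.9041)
n_4 = (-0.8956, +0.4448)
  (0,1): δ = 59.80°  ·
  (0,2): δ = 20.71°  ·
  (0,3): δ = 9.45°  ✓
  (0,4): δ = 98.33°  ·
  (1,2): δ = 140.90°  ·
  (1,3): δ = 110.75°  ·
  (1,4): δ = 21.87°  ·
  (2,3): δ = 149.85°  ·
  (2,4): δ = 60.96°  ·
  (3,4): δ = 91.12°  ·
antipodal pairs: 1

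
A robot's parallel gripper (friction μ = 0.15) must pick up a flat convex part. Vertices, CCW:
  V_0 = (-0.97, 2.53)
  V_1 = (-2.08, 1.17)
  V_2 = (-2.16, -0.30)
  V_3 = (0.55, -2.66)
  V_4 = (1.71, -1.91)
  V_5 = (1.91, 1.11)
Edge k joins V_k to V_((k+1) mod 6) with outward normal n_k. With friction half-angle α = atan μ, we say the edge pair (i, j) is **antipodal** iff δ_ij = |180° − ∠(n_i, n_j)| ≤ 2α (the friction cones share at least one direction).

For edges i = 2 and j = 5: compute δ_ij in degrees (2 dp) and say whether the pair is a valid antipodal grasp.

α = atan 0.15 = 8.53°;  2α = 17.06°
edge 2: e_2 = (+2.71, -2.36);  n_2 = (-0.6567, -0.7541)
edge 5: e_5 = (-2.88, +1.42);  n_5 = (+0.4422, +0.8969)
∠(n_2, n_5) = 165.19°
δ = |180° − 165.19°| = 14.81°
14.81° ≤ 2α = 17.06°  →  valid

δ = 14.81°, valid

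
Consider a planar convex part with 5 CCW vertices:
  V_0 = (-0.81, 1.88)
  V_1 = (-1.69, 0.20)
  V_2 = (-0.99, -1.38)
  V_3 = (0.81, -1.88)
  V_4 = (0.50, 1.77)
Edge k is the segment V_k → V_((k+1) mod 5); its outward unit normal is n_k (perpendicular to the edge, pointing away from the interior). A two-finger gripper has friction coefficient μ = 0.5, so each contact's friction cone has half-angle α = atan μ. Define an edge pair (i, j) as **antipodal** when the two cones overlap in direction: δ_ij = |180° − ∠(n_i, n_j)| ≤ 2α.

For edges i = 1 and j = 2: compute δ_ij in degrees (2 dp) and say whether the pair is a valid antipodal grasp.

δ = 129.42°, invalid

α = atan 0.5 = 26.57°;  2α = 53.13°
edge 1: e_1 = (+0.70, -1.58);  n_1 = (-0.9143, -0.4051)
edge 2: e_2 = (+1.80, -0.50);  n_2 = (-0.2676, -0.9635)
∠(n_1, n_2) = 50.58°
δ = |180° − 50.58°| = 129.42°
129.42° > 2α = 53.13°  →  invalid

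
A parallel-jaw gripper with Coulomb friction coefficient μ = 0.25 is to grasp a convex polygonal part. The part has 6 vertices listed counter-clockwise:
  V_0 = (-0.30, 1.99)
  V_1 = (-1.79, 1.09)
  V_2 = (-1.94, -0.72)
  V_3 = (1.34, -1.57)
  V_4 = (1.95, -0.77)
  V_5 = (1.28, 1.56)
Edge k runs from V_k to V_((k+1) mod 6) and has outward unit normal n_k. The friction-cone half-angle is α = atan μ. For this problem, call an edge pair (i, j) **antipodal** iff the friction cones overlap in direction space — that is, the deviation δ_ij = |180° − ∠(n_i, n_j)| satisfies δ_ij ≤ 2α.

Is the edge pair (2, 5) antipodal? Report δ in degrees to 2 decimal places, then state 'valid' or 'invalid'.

α = atan 0.25 = 14.04°;  2α = 28.07°
edge 2: e_2 = (+3.28, -0.85);  n_2 = (-0.2509, -0.9680)
edge 5: e_5 = (-1.58, +0.43);  n_5 = (+0.2626, +0.9649)
∠(n_2, n_5) = 179.30°
δ = |180° − 179.30°| = 0.70°
0.70° ≤ 2α = 28.07°  →  valid

δ = 0.70°, valid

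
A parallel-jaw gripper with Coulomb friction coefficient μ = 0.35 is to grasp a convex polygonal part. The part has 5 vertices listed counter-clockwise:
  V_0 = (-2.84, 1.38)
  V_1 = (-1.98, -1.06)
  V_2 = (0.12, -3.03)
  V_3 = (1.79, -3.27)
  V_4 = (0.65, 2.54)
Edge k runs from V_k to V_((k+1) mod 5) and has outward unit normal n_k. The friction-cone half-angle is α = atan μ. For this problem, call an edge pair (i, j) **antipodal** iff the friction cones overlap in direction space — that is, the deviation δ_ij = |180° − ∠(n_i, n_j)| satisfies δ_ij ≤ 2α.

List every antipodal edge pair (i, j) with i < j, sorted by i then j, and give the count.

count = 3; pairs: (0,3), (1,3), (2,4)

α = atan 0.35 = 19.29°;  2α = 38.58°
n_0 = (-0.9431, -0.3324)
n_1 = (-0.6842, -0.7293)
n_2 = (-0.1423, -0.9898)
n_3 = (+0.9813, +0.1925)
n_4 = (-0.3154, +0.9490)
  (0,1): δ = 152.59°  ·
  (0,2): δ = 117.59°  ·
  (0,3): δ = 8.31°  ✓
  (0,4): δ = 88.97°  ·
  (1,2): δ = 145.01°  ·
  (1,3): δ = 35.73°  ✓
  (1,4): δ = 61.56°  ·
  (2,3): δ = 70.72°  ·
  (2,4): δ = 26.56°  ✓
  (3,4): δ = 82.72°  ·
antipodal pairs: 3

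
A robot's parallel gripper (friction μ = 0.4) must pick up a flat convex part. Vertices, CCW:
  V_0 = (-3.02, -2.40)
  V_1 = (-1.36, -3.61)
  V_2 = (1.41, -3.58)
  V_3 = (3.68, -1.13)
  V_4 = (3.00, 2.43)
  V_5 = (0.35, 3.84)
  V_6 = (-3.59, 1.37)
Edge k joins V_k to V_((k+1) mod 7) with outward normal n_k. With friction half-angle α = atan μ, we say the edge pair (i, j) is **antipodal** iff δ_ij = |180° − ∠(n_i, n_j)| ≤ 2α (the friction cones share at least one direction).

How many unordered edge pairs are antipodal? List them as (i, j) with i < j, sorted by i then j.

count = 6; pairs: (0,3), (0,4), (1,4), (1,5), (2,5), (3,6)

α = atan 0.4 = 21.80°;  2α = 43.60°
n_0 = (-0.5890, -0.8081)
n_1 = (+0.0108, -0.9999)
n_2 = (+0.7335, -0.6796)
n_3 = (+0.9822, +0.1876)
n_4 = (+0.4697, +0.8828)
n_5 = (-0.5312, +0.8473)
n_6 = (-0.9888, -0.1495)
  (0,1): δ = 143.29°  ·
  (0,2): δ = 96.73°  ·
  (0,3): δ = 43.10°  ✓
  (0,4): δ = 8.07°  ✓
  (0,5): δ = 68.17°  ·
  (0,6): δ = 134.69°  ·
  (1,2): δ = 133.44°  ·
  (1,3): δ = 79.81°  ·
  (1,4): δ = 28.64°  ✓
  (1,5): δ = 31.46°  ✓
  (1,6): δ = 97.98°  ·
  (2,3): δ = 126.37°  ·
  (2,4): δ = 75.20°  ·
  (2,5): δ = 15.10°  ✓
  (2,6): δ = 51.41°  ·
  (3,4): δ = 128.83°  ·
  (3,5): δ = 68.73°  ·
  (3,6): δ = 2.22°  ✓
  (4,5): δ = 119.90°  ·
  (4,6): δ = 53.39°  ·
  (5,6): δ = 113.49°  ·
antipodal pairs: 6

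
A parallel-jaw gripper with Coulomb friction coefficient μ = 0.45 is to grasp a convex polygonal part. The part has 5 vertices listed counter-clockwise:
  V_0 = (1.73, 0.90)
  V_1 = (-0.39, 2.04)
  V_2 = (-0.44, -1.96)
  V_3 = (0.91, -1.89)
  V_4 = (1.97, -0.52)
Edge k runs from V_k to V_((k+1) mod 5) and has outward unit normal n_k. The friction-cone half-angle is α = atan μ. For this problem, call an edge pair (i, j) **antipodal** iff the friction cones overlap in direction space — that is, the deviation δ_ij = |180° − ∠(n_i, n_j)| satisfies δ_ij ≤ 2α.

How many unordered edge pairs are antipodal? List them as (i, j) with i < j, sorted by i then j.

α = atan 0.45 = 24.23°;  2α = 48.46°
n_0 = (+0.4736, +0.8807)
n_1 = (-0.9999, +0.0125)
n_2 = (+0.0518, -0.9987)
n_3 = (+0.7909, -0.6119)
n_4 = (+0.9860, +0.1667)
  (0,1): δ = 62.45°  ·
  (0,2): δ = 31.24°  ✓
  (0,3): δ = 80.54°  ·
  (0,4): δ = 127.86°  ·
  (1,2): δ = 86.32°  ·
  (1,3): δ = 37.01°  ✓
  (1,4): δ = 10.31°  ✓
  (2,3): δ = 130.70°  ·
  (2,4): δ = 83.38°  ·
  (3,4): δ = 132.68°  ·
antipodal pairs: 3

count = 3; pairs: (0,2), (1,3), (1,4)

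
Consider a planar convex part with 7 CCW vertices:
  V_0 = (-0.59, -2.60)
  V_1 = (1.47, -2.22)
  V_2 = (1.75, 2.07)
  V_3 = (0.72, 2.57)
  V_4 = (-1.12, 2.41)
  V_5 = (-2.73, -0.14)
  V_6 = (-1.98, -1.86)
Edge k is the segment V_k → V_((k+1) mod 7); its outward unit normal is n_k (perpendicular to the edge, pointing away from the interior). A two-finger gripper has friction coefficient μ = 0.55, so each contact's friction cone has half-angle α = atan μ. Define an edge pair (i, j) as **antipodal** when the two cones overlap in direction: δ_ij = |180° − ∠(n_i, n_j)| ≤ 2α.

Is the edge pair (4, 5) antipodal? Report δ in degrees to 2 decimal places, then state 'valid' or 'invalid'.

δ = 124.17°, invalid

α = atan 0.55 = 28.81°;  2α = 57.62°
edge 4: e_4 = (-1.61, -2.55);  n_4 = (-0.8456, +0.5339)
edge 5: e_5 = (+0.75, -1.72);  n_5 = (-0.9166, -0.3997)
∠(n_4, n_5) = 55.83°
δ = |180° − 55.83°| = 124.17°
124.17° > 2α = 57.62°  →  invalid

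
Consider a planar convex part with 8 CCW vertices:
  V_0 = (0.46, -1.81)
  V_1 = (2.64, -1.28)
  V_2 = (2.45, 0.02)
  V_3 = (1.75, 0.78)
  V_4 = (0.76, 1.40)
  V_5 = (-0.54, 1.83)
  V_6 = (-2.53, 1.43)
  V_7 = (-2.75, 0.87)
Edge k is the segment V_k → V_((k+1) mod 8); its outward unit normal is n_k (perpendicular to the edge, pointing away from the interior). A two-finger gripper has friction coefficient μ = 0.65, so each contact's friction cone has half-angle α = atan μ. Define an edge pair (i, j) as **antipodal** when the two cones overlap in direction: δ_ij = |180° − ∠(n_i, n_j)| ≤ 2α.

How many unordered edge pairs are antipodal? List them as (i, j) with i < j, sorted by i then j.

count = 12; pairs: (0,2), (0,3), (0,4), (0,5), (0,6), (1,6), (1,7), (2,6), (2,7), (3,7), (4,7), (5,7)

α = atan 0.65 = 33.02°;  2α = 66.05°
n_0 = (+0.2362, -0.9717)
n_1 = (+0.9895, +0.1446)
n_2 = (+0.7355, +0.6775)
n_3 = (+0.5308, +0.8475)
n_4 = (+0.3140, +0.9494)
n_5 = (-0.1971, +0.9804)
n_6 = (-0.9308, +0.3657)
n_7 = (-0.6409, -0.7676)
  (0,1): δ = 95.35°  ·
  (0,2): δ = 61.02°  ✓
  (0,3): δ = 45.72°  ✓
  (0,4): δ = 31.97°  ✓
  (0,5): δ = 2.30°  ✓
  (0,6): δ = 54.89°  ✓
  (0,7): δ = 126.48°  ·
  (1,2): δ = 145.67°  ·
  (1,3): δ = 130.37°  ·
  (1,4): δ = 116.62°  ·
  (1,5): δ = 86.95°  ·
  (1,6): δ = 29.76°  ✓
  (1,7): δ = 41.83°  ✓
  (2,3): δ = 164.70°  ·
  (2,4): δ = 150.95°  ·
  (2,5): δ = 121.28°  ·
  (2,6): δ = 64.09°  ✓
  (2,7): δ = 7.50°  ✓
  (3,4): δ = 166.25°  ·
  (3,5): δ = 136.58°  ·
  (3,6): δ = 79.39°  ·
  (3,7): δ = 7.80°  ✓
  (4,5): δ = 150.33°  ·
  (4,6): δ = 93.15°  ·
  (4,7): δ = 21.56°  ✓
  (5,6): δ = 122.81°  ·
  (5,7): δ = 51.22°  ✓
  (6,7): δ = 108.41°  ·
antipodal pairs: 12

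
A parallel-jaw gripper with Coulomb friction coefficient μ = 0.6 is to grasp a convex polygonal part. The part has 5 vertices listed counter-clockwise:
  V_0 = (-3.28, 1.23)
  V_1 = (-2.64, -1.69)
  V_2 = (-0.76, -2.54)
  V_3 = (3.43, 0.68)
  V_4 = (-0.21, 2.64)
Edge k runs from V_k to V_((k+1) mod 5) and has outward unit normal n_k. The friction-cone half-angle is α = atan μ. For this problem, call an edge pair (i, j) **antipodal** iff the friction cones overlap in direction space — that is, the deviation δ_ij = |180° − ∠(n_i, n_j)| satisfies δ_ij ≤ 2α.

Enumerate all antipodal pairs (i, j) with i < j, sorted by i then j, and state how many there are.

α = atan 0.6 = 30.96°;  2α = 61.93°
n_0 = (-0.9768, -0.2141)
n_1 = (-0.4120, -0.9112)
n_2 = (+0.6093, -0.7929)
n_3 = (+0.4741, +0.8805)
n_4 = (-0.4174, +0.9087)
  (0,1): δ = 126.69°  ·
  (0,2): δ = 64.82°  ·
  (0,3): δ = 49.34°  ✓
  (0,4): δ = 102.31°  ·
  (1,2): δ = 118.13°  ·
  (1,3): δ = 3.97°  ✓
  (1,4): δ = 49.00°  ✓
  (2,3): δ = 65.84°  ·
  (2,4): δ = 12.87°  ✓
  (3,4): δ = 127.03°  ·
antipodal pairs: 4

count = 4; pairs: (0,3), (1,3), (1,4), (2,4)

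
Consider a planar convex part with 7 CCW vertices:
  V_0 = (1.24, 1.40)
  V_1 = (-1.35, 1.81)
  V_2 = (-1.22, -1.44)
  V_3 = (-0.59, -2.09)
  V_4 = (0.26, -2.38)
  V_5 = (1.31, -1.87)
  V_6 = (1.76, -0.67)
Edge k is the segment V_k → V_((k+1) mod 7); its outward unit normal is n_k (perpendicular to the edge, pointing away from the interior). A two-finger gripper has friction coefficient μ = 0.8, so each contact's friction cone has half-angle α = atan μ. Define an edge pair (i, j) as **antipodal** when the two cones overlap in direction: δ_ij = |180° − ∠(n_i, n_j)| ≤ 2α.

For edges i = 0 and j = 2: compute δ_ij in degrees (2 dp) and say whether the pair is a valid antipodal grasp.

α = atan 0.8 = 38.66°;  2α = 77.32°
edge 0: e_0 = (-2.59, +0.41);  n_0 = (+0.1564, +0.9877)
edge 2: e_2 = (+0.63, -0.65);  n_2 = (-0.7181, -0.6960)
∠(n_0, n_2) = 143.10°
δ = |180° − 143.10°| = 36.90°
36.90° ≤ 2α = 77.32°  →  valid

δ = 36.90°, valid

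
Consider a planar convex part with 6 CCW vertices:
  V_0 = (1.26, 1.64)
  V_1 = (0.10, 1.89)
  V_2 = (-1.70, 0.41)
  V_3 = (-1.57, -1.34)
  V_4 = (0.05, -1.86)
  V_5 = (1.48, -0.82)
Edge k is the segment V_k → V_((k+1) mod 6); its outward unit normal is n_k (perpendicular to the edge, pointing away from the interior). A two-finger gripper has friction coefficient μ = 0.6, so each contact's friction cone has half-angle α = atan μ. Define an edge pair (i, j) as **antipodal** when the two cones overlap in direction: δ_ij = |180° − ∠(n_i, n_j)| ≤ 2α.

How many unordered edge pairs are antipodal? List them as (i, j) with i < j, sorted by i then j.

count = 7; pairs: (0,3), (0,4), (1,3), (1,4), (1,5), (2,4), (2,5)

α = atan 0.6 = 30.96°;  2α = 61.93°
n_0 = (+0.2107, +0.9776)
n_1 = (-0.6351, +0.7724)
n_2 = (-0.9973, -0.0741)
n_3 = (-0.3056, -0.9522)
n_4 = (+0.5882, -0.8087)
n_5 = (+0.9960, +0.0891)
  (0,1): δ = 128.41°  ·
  (0,2): δ = 73.59°  ·
  (0,3): δ = 5.63°  ✓
  (0,4): δ = 48.19°  ✓
  (0,5): δ = 107.27°  ·
  (1,2): δ = 125.18°  ·
  (1,3): δ = 57.22°  ✓
  (1,4): δ = 3.40°  ✓
  (1,5): δ = 55.68°  ✓
  (2,3): δ = 112.04°  ·
  (2,4): δ = 58.22°  ✓
  (2,5): δ = 0.86°  ✓
  (3,4): δ = 126.18°  ·
  (3,5): δ = 67.09°  ·
  (4,5): δ = 120.92°  ·
antipodal pairs: 7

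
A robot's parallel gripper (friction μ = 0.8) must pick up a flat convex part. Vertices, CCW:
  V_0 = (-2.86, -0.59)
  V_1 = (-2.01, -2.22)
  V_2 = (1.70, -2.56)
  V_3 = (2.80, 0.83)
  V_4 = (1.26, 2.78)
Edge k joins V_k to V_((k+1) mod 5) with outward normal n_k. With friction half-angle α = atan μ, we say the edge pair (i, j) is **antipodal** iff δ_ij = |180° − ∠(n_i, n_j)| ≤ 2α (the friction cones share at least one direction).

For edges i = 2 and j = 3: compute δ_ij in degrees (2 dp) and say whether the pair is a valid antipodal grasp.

δ = 123.72°, invalid

α = atan 0.8 = 38.66°;  2α = 77.32°
edge 2: e_2 = (+1.10, +3.39);  n_2 = (+0.9512, -0.3086)
edge 3: e_3 = (-1.54, +1.95);  n_3 = (+0.7848, +0.6198)
∠(n_2, n_3) = 56.28°
δ = |180° − 56.28°| = 123.72°
123.72° > 2α = 77.32°  →  invalid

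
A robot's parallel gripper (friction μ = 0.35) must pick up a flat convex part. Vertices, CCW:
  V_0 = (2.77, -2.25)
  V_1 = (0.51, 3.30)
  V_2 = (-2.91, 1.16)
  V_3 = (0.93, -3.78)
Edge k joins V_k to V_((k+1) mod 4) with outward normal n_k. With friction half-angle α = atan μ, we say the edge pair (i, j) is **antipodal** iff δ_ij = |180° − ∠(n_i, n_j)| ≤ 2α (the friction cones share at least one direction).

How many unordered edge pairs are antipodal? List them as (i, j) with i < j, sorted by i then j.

α = atan 0.35 = 19.29°;  2α = 38.58°
n_0 = (+0.9262, +0.3771)
n_1 = (-0.5304, +0.8477)
n_2 = (-0.7895, -0.6137)
n_3 = (+0.6394, -0.7689)
  (0,1): δ = 80.12°  ·
  (0,2): δ = 15.70°  ✓
  (0,3): δ = 107.59°  ·
  (1,2): δ = 84.18°  ·
  (1,3): δ = 7.71°  ✓
  (2,3): δ = 88.11°  ·
antipodal pairs: 2

count = 2; pairs: (0,2), (1,3)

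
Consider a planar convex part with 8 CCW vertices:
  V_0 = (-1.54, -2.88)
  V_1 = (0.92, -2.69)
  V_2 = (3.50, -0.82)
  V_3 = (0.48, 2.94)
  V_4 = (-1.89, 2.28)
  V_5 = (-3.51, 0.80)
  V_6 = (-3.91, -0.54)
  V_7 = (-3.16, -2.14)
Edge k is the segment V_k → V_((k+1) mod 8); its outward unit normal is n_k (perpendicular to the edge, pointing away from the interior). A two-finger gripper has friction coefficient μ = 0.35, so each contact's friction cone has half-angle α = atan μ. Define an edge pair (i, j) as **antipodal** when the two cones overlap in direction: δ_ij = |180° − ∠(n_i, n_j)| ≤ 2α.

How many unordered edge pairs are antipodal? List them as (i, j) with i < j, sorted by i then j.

count = 7; pairs: (0,3), (0,4), (1,3), (1,4), (1,5), (2,6), (2,7)

α = atan 0.35 = 19.29°;  2α = 38.58°
n_0 = (+0.0770, -0.9970)
n_1 = (+0.5869, -0.8097)
n_2 = (+0.7797, +0.6262)
n_3 = (-0.2683, +0.9633)
n_4 = (-0.6745, +0.7383)
n_5 = (-0.9582, +0.2860)
n_6 = (-0.9055, -0.4244)
n_7 = (-0.4155, -0.9096)
  (0,1): δ = 148.48°  ·
  (0,2): δ = 55.65°  ·
  (0,3): δ = 11.14°  ✓
  (0,4): δ = 38.00°  ✓
  (0,5): δ = 68.96°  ·
  (0,6): δ = 110.70°  ·
  (0,7): δ = 151.03°  ·
  (1,2): δ = 87.16°  ·
  (1,3): δ = 20.37°  ✓
  (1,4): δ = 6.48°  ✓
  (1,5): δ = 37.44°  ✓
  (1,6): δ = 79.18°  ·
  (1,7): δ = 119.51°  ·
  (2,3): δ = 113.21°  ·
  (2,4): δ = 86.36°  ·
  (2,5): δ = 55.39°  ·
  (2,6): δ = 13.66°  ✓
  (2,7): δ = 26.68°  ✓
  (3,4): δ = 153.15°  ·
  (3,5): δ = 122.18°  ·
  (3,6): δ = 80.45°  ·
  (3,7): δ = 40.11°  ·
  (4,5): δ = 149.03°  ·
  (4,6): δ = 107.30°  ·
  (4,7): δ = 66.96°  ·
  (5,6): δ = 138.26°  ·
  (5,7): δ = 97.93°  ·
  (6,7): δ = 139.67°  ·
antipodal pairs: 7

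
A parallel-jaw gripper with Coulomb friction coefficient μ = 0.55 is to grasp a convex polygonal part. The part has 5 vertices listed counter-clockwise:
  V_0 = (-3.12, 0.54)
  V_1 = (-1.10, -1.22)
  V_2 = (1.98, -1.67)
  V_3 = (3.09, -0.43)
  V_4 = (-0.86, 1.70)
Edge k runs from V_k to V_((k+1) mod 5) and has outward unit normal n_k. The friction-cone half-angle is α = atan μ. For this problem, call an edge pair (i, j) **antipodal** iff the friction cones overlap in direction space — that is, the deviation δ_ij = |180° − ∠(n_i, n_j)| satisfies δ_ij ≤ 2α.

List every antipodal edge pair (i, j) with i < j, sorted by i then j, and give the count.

count = 4; pairs: (0,3), (1,3), (1,4), (2,4)

α = atan 0.55 = 28.81°;  2α = 57.62°
n_0 = (-0.6569, -0.7540)
n_1 = (-0.1446, -0.9895)
n_2 = (+0.7451, -0.6670)
n_3 = (+0.4746, +0.8802)
n_4 = (-0.4566, +0.8897)
  (0,1): δ = 147.25°  ·
  (0,2): δ = 90.77°  ·
  (0,3): δ = 12.73°  ✓
  (0,4): δ = 68.24°  ·
  (1,2): δ = 123.52°  ·
  (1,3): δ = 20.02°  ✓
  (1,4): δ = 35.48°  ✓
  (2,3): δ = 76.50°  ·
  (2,4): δ = 21.00°  ✓
  (3,4): δ = 124.49°  ·
antipodal pairs: 4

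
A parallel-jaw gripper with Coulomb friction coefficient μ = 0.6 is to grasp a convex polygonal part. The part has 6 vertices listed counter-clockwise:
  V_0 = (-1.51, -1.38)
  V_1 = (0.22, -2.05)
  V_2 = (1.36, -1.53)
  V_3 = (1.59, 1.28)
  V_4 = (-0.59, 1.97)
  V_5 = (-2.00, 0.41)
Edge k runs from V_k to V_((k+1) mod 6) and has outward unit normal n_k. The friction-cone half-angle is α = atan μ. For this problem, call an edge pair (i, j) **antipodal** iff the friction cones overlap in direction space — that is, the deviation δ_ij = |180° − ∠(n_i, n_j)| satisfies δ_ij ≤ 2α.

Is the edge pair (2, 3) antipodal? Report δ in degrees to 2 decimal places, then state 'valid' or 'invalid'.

δ = 102.88°, invalid

α = atan 0.6 = 30.96°;  2α = 61.93°
edge 2: e_2 = (+0.23, +2.81);  n_2 = (+0.9967, -0.0816)
edge 3: e_3 = (-2.18, +0.69);  n_3 = (+0.3018, +0.9534)
∠(n_2, n_3) = 77.12°
δ = |180° − 77.12°| = 102.88°
102.88° > 2α = 61.93°  →  invalid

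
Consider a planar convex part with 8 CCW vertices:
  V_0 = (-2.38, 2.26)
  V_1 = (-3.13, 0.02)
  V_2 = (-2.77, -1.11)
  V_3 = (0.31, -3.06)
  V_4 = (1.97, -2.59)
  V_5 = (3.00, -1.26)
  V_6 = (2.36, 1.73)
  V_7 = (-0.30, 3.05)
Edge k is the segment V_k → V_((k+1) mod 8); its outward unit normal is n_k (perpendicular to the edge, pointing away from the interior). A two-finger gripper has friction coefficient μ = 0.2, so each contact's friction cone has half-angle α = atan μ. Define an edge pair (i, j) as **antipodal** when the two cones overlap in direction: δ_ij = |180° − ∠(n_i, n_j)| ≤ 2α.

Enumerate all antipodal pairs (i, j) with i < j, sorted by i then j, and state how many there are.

α = atan 0.2 = 11.31°;  2α = 22.62°
n_0 = (-0.9483, +0.3175)
n_1 = (-0.9528, -0.3036)
n_2 = (-0.5349, -0.8449)
n_3 = (+0.2724, -0.9622)
n_4 = (+0.7906, -0.6123)
n_5 = (+0.9779, +0.2093)
n_6 = (+0.4445, +0.8958)
n_7 = (-0.3551, +0.9348)
  (0,1): δ = 143.82°  ·
  (0,2): δ = 103.83°  ·
  (0,3): δ = 55.68°  ·
  (0,4): δ = 19.24°  ✓
  (0,5): δ = 30.59°  ·
  (0,6): δ = 82.12°  ·
  (0,7): δ = 129.31°  ·
  (1,2): δ = 140.01°  ·
  (1,3): δ = 91.86°  ·
  (1,4): δ = 55.43°  ·
  (1,5): δ = 5.59°  ✓
  (1,6): δ = 45.94°  ·
  (1,7): δ = 93.13°  ·
  (2,3): δ = 131.85°  ·
  (2,4): δ = 95.42°  ·
  (2,5): δ = 45.58°  ·
  (2,6): δ = 5.95°  ✓
  (2,7): δ = 53.14°  ·
  (3,4): δ = 143.56°  ·
  (3,5): δ = 93.73°  ·
  (3,6): δ = 42.20°  ·
  (3,7): δ = 4.99°  ✓
  (4,5): δ = 130.16°  ·
  (4,6): δ = 78.64°  ·
  (4,7): δ = 31.45°  ·
  (5,6): δ = 128.47°  ·
  (5,7): δ = 81.28°  ·
  (6,7): δ = 132.81°  ·
antipodal pairs: 4

count = 4; pairs: (0,4), (1,5), (2,6), (3,7)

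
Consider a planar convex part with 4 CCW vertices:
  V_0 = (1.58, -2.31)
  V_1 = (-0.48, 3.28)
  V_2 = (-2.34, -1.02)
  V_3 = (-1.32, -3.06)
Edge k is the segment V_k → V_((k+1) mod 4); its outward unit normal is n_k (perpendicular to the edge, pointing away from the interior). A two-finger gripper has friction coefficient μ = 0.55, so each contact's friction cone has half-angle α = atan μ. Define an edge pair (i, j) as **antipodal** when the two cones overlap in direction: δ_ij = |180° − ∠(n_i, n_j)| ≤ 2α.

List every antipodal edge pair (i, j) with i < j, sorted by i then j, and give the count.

count = 3; pairs: (0,1), (0,2), (1,3)

α = atan 0.55 = 28.81°;  2α = 57.62°
n_0 = (+0.9383, +0.3458)
n_1 = (-0.9178, +0.3970)
n_2 = (-0.8944, -0.4472)
n_3 = (+0.2504, -0.9681)
  (0,1): δ = 43.62°  ✓
  (0,2): δ = 6.34°  ✓
  (0,3): δ = 84.27°  ·
  (1,2): δ = 130.04°  ·
  (1,3): δ = 52.11°  ✓
  (2,3): δ = 102.06°  ·
antipodal pairs: 3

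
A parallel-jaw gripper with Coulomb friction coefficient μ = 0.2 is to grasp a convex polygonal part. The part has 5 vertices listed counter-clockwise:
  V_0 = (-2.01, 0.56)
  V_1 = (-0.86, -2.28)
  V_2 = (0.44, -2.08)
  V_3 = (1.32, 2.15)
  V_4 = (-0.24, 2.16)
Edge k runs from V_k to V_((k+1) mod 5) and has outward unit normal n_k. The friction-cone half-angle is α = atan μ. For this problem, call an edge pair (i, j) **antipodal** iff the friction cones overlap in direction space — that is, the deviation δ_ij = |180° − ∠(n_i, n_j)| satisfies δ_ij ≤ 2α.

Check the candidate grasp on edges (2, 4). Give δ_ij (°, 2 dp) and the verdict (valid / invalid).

α = atan 0.2 = 11.31°;  2α = 22.62°
edge 2: e_2 = (+0.88, +4.23);  n_2 = (+0.9790, -0.2037)
edge 4: e_4 = (-1.77, -1.60);  n_4 = (-0.6706, +0.7418)
∠(n_2, n_4) = 143.86°
δ = |180° − 143.86°| = 36.14°
36.14° > 2α = 22.62°  →  invalid

δ = 36.14°, invalid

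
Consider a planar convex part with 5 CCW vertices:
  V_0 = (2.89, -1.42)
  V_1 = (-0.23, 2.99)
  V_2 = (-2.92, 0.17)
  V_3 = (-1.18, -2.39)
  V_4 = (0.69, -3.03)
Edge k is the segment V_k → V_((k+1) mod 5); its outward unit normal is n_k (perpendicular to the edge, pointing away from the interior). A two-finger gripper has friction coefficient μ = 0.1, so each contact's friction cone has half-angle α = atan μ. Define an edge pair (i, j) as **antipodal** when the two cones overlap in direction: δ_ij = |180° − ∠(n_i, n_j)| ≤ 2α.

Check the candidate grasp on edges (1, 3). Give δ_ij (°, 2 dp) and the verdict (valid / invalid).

δ = 65.24°, invalid

α = atan 0.1 = 5.71°;  2α = 11.42°
edge 1: e_1 = (-2.69, -2.82);  n_1 = (-0.7236, +0.6902)
edge 3: e_3 = (+1.87, -0.64);  n_3 = (-0.3238, -0.9461)
∠(n_1, n_3) = 114.76°
δ = |180° − 114.76°| = 65.24°
65.24° > 2α = 11.42°  →  invalid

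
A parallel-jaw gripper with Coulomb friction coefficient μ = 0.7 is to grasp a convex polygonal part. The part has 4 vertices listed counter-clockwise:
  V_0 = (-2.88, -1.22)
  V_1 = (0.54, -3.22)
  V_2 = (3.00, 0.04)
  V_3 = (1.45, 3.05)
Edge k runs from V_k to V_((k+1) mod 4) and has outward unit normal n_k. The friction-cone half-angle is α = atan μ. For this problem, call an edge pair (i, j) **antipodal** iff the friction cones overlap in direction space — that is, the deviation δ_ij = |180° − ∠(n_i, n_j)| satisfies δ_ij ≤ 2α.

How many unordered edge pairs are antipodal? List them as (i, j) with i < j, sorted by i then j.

count = 2; pairs: (0,2), (1,3)

α = atan 0.7 = 34.99°;  2α = 69.98°
n_0 = (-0.5048, -0.8632)
n_1 = (+0.7982, -0.6023)
n_2 = (+0.8890, +0.4578)
n_3 = (-0.7022, +0.7120)
  (0,1): δ = 96.72°  ·
  (0,2): δ = 32.43°  ✓
  (0,3): δ = 74.92°  ·
  (1,2): δ = 115.72°  ·
  (1,3): δ = 8.36°  ✓
  (2,3): δ = 72.65°  ·
antipodal pairs: 2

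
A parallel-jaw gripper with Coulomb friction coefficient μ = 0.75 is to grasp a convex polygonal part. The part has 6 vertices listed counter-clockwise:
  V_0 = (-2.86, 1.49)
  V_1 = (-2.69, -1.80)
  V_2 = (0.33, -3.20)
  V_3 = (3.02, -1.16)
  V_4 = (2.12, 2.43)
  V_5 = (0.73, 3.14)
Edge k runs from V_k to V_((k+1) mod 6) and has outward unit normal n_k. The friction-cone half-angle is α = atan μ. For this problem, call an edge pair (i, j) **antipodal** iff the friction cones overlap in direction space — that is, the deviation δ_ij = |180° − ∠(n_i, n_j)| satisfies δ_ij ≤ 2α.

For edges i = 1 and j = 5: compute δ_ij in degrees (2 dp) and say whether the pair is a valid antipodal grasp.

α = atan 0.75 = 36.87°;  2α = 73.74°
edge 1: e_1 = (+3.02, -1.40);  n_1 = (-0.4206, -0.9073)
edge 5: e_5 = (-3.59, -1.65);  n_5 = (-0.4176, +0.9086)
∠(n_1, n_5) = 130.44°
δ = |180° − 130.44°| = 49.56°
49.56° ≤ 2α = 73.74°  →  valid

δ = 49.56°, valid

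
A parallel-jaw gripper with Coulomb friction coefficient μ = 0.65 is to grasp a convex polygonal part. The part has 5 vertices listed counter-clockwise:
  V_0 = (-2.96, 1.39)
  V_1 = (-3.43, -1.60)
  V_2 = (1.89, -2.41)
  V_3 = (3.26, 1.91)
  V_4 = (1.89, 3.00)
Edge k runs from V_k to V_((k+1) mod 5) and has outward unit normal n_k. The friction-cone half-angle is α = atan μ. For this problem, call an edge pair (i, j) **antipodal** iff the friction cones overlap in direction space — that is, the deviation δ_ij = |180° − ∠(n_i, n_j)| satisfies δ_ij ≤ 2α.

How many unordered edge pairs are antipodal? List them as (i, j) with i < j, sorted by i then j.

count = 5; pairs: (0,2), (0,3), (1,3), (1,4), (2,4)

α = atan 0.65 = 33.02°;  2α = 66.05°
n_0 = (-0.9879, +0.1553)
n_1 = (-0.1505, -0.9886)
n_2 = (+0.9532, -0.3023)
n_3 = (+0.6226, +0.7825)
n_4 = (-0.3151, +0.9491)
  (0,1): δ = 89.72°  ·
  (0,2): δ = 8.66°  ✓
  (0,3): δ = 60.43°  ✓
  (0,4): δ = 117.30°  ·
  (1,2): δ = 98.94°  ·
  (1,3): δ = 29.85°  ✓
  (1,4): δ = 27.02°  ✓
  (2,3): δ = 110.91°  ·
  (2,4): δ = 54.04°  ✓
  (3,4): δ = 123.13°  ·
antipodal pairs: 5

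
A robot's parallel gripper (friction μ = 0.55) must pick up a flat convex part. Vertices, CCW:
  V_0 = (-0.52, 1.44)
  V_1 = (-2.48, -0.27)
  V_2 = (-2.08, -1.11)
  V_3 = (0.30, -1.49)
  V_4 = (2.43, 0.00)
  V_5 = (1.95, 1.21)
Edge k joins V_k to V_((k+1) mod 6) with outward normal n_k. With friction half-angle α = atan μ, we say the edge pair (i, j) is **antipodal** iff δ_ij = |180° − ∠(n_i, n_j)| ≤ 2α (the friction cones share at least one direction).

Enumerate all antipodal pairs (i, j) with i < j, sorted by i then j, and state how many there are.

α = atan 0.55 = 28.81°;  2α = 57.62°
n_0 = (-0.6574, +0.7535)
n_1 = (-0.9029, -0.4299)
n_2 = (-0.1577, -0.9875)
n_3 = (+0.5732, -0.8194)
n_4 = (+0.9295, +0.3687)
n_5 = (+0.0927, +0.9957)
  (0,1): δ = 105.64°  ·
  (0,2): δ = 50.17°  ✓
  (0,3): δ = 6.13°  ✓
  (0,4): δ = 70.53°  ·
  (0,5): δ = 133.58°  ·
  (1,2): δ = 124.53°  ·
  (1,3): δ = 80.49°  ·
  (1,4): δ = 3.83°  ✓
  (1,5): δ = 59.22°  ·
  (2,3): δ = 135.95°  ·
  (2,4): δ = 59.29°  ·
  (2,5): δ = 3.75°  ✓
  (3,4): δ = 103.34°  ·
  (3,5): δ = 40.29°  ✓
  (4,5): δ = 116.96°  ·
antipodal pairs: 5

count = 5; pairs: (0,2), (0,3), (1,4), (2,5), (3,5)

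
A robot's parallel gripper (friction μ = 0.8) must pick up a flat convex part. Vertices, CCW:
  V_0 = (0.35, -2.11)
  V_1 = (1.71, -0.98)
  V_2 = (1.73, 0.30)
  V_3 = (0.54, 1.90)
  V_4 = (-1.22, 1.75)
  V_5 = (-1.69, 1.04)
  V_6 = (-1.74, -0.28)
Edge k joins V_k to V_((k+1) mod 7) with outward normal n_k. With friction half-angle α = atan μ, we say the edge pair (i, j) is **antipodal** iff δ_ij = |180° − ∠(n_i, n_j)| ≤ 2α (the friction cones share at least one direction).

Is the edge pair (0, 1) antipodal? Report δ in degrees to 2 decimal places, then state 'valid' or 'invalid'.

α = atan 0.8 = 38.66°;  2α = 77.32°
edge 0: e_0 = (+1.36, +1.13);  n_0 = (+0.6391, -0.7691)
edge 1: e_1 = (+0.02, +1.28);  n_1 = (+0.9999, -0.0156)
∠(n_0, n_1) = 49.38°
δ = |180° − 49.38°| = 130.62°
130.62° > 2α = 77.32°  →  invalid

δ = 130.62°, invalid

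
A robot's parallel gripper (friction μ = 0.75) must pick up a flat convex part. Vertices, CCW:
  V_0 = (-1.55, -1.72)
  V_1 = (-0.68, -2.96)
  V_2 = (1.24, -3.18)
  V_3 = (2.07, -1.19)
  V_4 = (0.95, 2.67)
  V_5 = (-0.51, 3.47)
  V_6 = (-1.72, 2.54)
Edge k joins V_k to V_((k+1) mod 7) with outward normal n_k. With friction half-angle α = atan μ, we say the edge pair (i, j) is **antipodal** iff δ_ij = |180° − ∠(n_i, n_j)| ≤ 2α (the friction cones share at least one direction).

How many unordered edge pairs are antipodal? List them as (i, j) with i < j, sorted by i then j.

α = atan 0.75 = 36.87°;  2α = 73.74°
n_0 = (-0.8186, -0.5743)
n_1 = (-0.1138, -0.9935)
n_2 = (+0.9229, -0.3849)
n_3 = (+0.9604, +0.2787)
n_4 = (+0.4805, +0.8770)
n_5 = (-0.6094, +0.7929)
n_6 = (-0.9992, -0.0399)
  (0,1): δ = 131.59°  ·
  (0,2): δ = 57.69°  ✓
  (0,3): δ = 18.87°  ✓
  (0,4): δ = 26.23°  ✓
  (0,5): δ = 92.49°  ·
  (0,6): δ = 147.23°  ·
  (1,2): δ = 106.10°  ·
  (1,3): δ = 67.28°  ✓
  (1,4): δ = 22.18°  ✓
  (1,5): δ = 44.08°  ✓
  (1,6): δ = 98.82°  ·
  (2,3): δ = 141.18°  ·
  (2,4): δ = 96.08°  ·
  (2,5): δ = 29.81°  ✓
  (2,6): δ = 24.93°  ✓
  (3,4): δ = 134.90°  ·
  (3,5): δ = 68.63°  ✓
  (3,6): δ = 13.90°  ✓
  (4,5): δ = 113.73°  ·
  (4,6): δ = 58.99°  ✓
  (5,6): δ = 125.26°  ·
antipodal pairs: 11

count = 11; pairs: (0,2), (0,3), (0,4), (1,3), (1,4), (1,5), (2,5), (2,6), (3,5), (3,6), (4,6)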